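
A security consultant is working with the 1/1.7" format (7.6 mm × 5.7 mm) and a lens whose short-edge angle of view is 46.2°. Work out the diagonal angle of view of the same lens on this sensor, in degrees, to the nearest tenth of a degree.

70.8°

From the short-edge AOV: f = 5.7 / (2·tan(23.1°)) = 5.7 / 0.85307 ≈ 6.6817 mm.
Sensor diagonal = √(7.6² + 5.7²) = √90.2500 ≈ 9.5000 mm.
Diagonal AOV = 2·arctan(9.5000 / (2 × 6.6817)) = 2·arctan(0.71089) ≈ 70.8176°.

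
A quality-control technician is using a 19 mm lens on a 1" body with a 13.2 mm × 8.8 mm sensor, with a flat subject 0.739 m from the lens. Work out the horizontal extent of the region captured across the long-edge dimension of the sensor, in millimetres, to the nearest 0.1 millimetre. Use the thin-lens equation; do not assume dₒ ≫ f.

dₒ: 0.739 m = 739 mm.
Similar triangles through the lens centre give W/dₒ = w/dᵢ; with 1/f = 1/dₒ + 1/dᵢ this gives W = w·(dₒ − f)/f.
W = 13.2 mm × (739 − 19) / 19 = 13.2 × 37.8947 ≈ 500.211 mm.

500.2 mm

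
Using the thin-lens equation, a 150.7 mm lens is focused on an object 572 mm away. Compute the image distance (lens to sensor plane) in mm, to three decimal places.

1/dᵢ = 1/f − 1/dₒ = 1/150.7 − 1/572 = 0.0048874 mm⁻¹.
dᵢ = 1/0.0048874 ≈ 204.6057 mm.

204.606 mm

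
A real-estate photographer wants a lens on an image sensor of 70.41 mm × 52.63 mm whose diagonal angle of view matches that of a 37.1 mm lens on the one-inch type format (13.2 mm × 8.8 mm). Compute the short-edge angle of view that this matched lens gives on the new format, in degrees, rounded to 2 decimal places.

Sensor diagonal = √(13.2² + 8.8²) = √251.6800 ≈ 15.8644 mm.
Sensor diagonal = √(70.41² + 52.63²) = √7727.4850 ≈ 87.9061 mm.
Equal diagonal AOV ⇒ f₂ = f₁ · 87.9061/15.8644 = 37.1 × 5.54108 ≈ 205.5742 mm.
Short-edge AOV on the new format = 2·arctan(52.63 / (2 × 205.5742)) = 2·arctan(0.12801) ≈ 14.5892°.

14.59°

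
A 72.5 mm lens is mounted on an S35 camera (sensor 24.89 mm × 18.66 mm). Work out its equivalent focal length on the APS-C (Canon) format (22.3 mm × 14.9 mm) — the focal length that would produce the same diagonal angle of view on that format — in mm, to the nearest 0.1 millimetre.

62.5 mm

Sensor diagonal = √(24.89² + 18.66²) = √967.7077 ≈ 31.1080 mm.
Sensor diagonal = √(22.3² + 14.9²) = √719.3000 ≈ 26.8198 mm.
Equal angle of view means equal diagonal/f ratio, so f₂ = f₁ · (diagonal₂/diagonal₁) = 72.5 × 26.8198/31.1080.
f₂ = 72.5 × 0.86215 ≈ 62.506 mm.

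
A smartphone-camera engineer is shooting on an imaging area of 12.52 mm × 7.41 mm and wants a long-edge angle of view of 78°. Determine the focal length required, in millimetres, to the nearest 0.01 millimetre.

7.73 mm

From α = 2·arctan(w/2f) we get f = w / (2·tan(α/2)).
With w = 12.52 mm and α/2 = 39°, tan(α/2) ≈ 0.80978, so f ≈ 12.52 / 1.61957 ≈ 7.7305 mm.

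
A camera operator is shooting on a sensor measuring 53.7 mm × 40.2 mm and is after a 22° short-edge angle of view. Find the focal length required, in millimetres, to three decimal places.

From α = 2·arctan(h/2f) we get f = h / (2·tan(α/2)).
With h = 40.2 mm and α/2 = 11°, tan(α/2) ≈ 0.19438, so f ≈ 40.2 / 0.38876 ≈ 103.4055 mm.

103.406 mm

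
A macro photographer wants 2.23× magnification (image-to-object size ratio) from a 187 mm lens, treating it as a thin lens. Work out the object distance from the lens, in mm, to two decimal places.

With m = dᵢ/dₒ and 1/f = 1/dₒ + 1/dᵢ, substituting dᵢ = m·dₒ gives 1/f = (1 + 1/m)/dₒ, hence dₒ = f·(1 + 1/m).
dₒ = 187 × (1 + 1/2.23) = 187 × 1.44843 ≈ 270.857 mm.

270.86 mm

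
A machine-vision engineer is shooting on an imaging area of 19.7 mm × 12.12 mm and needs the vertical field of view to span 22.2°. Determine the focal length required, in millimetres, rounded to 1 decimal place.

30.9 mm

From α = 2·arctan(h/2f) we get f = h / (2·tan(α/2)).
With h = 12.12 mm and α/2 = 11.1°, tan(α/2) ≈ 0.19619, so f ≈ 12.12 / 0.39238 ≈ 30.8881 mm.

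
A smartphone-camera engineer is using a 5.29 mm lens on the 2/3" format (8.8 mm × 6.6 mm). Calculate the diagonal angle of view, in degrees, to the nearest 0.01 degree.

Sensor diagonal = √(8.8² + 6.6²) = √121.0000 ≈ 11.0000 mm.
Angle of view α = 2·arctan(d/2f) with d = 11.0000 mm and f = 5.29 mm.
d/2f = 1.03970; arctan(1.03970) ≈ 46.1150°, so α ≈ 92.2300°.

92.23°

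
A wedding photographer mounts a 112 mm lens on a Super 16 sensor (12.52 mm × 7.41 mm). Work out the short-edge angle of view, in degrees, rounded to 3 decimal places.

Angle of view α = 2·arctan(h/2f) with h = 7.41 mm and f = 112 mm.
h/2f = 0.03308; arctan(0.03308) ≈ 1.8947°, so α ≈ 3.7893°.

3.789°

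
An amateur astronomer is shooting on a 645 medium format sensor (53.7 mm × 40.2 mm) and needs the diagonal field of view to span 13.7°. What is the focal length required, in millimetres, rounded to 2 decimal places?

Sensor diagonal = √(53.7² + 40.2²) = √4499.7300 ≈ 67.0800 mm.
From α = 2·arctan(d/2f) we get f = d / (2·tan(α/2)).
With d = 67.0800 mm and α/2 = 6.85°, tan(α/2) ≈ 0.12013, so f ≈ 67.0800 / 0.24026 ≈ 279.2024 mm.

279.20 mm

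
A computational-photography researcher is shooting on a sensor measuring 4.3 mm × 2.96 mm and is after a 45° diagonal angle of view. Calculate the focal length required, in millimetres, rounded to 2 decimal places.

6.30 mm

Sensor diagonal = √(4.3² + 2.96²) = √27.2516 ≈ 5.2203 mm.
From α = 2·arctan(d/2f) we get f = d / (2·tan(α/2)).
With d = 5.2203 mm and α/2 = 22.5°, tan(α/2) ≈ 0.41421, so f ≈ 5.2203 / 0.82843 ≈ 6.3015 mm.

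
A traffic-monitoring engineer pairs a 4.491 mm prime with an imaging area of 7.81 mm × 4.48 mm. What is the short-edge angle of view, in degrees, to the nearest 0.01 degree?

53.02°

Angle of view α = 2·arctan(h/2f) with h = 4.48 mm and f = 4.491 mm.
h/2f = 0.49878; arctan(0.49878) ≈ 26.5089°, so α ≈ 53.0178°.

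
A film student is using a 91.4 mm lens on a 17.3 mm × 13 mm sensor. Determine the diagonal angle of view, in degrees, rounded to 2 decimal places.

13.50°

Sensor diagonal = √(17.3² + 13²) = √468.2900 ≈ 21.6400 mm.
Angle of view α = 2·arctan(d/2f) with d = 21.6400 mm and f = 91.4 mm.
d/2f = 0.11838; arctan(0.11838) ≈ 6.7513°, so α ≈ 13.5026°.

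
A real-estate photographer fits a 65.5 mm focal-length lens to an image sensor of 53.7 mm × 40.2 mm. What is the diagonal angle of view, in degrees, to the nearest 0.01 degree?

54.23°

Sensor diagonal = √(53.7² + 40.2²) = √4499.7300 ≈ 67.0800 mm.
Angle of view α = 2·arctan(d/2f) with d = 67.0800 mm and f = 65.5 mm.
d/2f = 0.51206; arctan(0.51206) ≈ 27.1152°, so α ≈ 54.2305°.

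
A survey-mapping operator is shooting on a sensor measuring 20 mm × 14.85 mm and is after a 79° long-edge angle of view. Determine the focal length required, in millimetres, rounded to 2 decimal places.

12.13 mm

From α = 2·arctan(w/2f) we get f = w / (2·tan(α/2)).
With w = 20 mm and α/2 = 39.5°, tan(α/2) ≈ 0.82434, so f ≈ 20 / 1.64867 ≈ 12.1310 mm.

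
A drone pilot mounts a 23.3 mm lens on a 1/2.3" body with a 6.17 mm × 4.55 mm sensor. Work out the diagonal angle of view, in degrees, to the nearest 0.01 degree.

18.68°

Sensor diagonal = √(6.17² + 4.55²) = √58.7714 ≈ 7.6663 mm.
Angle of view α = 2·arctan(d/2f) with d = 7.6663 mm and f = 23.3 mm.
d/2f = 0.16451; arctan(0.16451) ≈ 9.3422°, so α ≈ 18.6843°.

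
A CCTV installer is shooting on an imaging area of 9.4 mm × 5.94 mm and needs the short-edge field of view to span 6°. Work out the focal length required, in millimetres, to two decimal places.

56.67 mm

From α = 2·arctan(h/2f) we get f = h / (2·tan(α/2)).
With h = 5.94 mm and α/2 = 3°, tan(α/2) ≈ 0.05241, so f ≈ 5.94 / 0.10482 ≈ 56.6710 mm.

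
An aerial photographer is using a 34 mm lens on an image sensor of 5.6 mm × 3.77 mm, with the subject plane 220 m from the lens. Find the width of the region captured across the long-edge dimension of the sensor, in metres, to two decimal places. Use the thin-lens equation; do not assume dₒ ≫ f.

36.23 m

dₒ: 220 m = 220000 mm.
Similar triangles through the lens centre give W/dₒ = w/dᵢ; with 1/f = 1/dₒ + 1/dᵢ this gives W = w·(dₒ − f)/f.
W = 5.6 mm × (220000 − 34) / 34 = 5.6 × 6469.5882 ≈ 36229.694 mm = 36.2297 m.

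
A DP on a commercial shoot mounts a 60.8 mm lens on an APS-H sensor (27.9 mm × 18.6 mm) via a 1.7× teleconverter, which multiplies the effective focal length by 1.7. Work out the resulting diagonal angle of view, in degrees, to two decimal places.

Effective focal length f = 60.8 × 1.7 = 103.36 mm.
Sensor diagonal = √(27.9² + 18.6²) = √1124.3700 ≈ 33.5316 mm.
α = 2·arctan(33.532 / (2 × 103.36)) = 2·arctan(0.16221) ≈ 18.4272°.

18.43°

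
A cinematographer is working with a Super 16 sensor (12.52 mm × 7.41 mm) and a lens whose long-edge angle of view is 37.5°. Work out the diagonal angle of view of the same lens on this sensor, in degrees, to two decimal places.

43.05°

From the long-edge AOV: f = 12.52 / (2·tan(18.75°)) = 12.52 / 0.67891 ≈ 18.4414 mm.
Sensor diagonal = √(12.52² + 7.41²) = √211.6585 ≈ 14.5485 mm.
Diagonal AOV = 2·arctan(14.5485 / (2 × 18.4414)) = 2·arctan(0.39445) ≈ 43.0538°.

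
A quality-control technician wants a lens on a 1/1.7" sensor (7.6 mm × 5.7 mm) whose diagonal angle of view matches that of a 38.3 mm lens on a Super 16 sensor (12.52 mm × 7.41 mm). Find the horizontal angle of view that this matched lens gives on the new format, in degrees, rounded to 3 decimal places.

17.279°

Sensor diagonal = √(12.52² + 7.41²) = √211.6585 ≈ 14.5485 mm.
Sensor diagonal = √(7.6² + 5.7²) = √90.2500 ≈ 9.5000 mm.
Equal diagonal AOV ⇒ f₂ = f₁ · 9.5000/14.5485 = 38.3 × 0.65299 ≈ 25.0095 mm.
Horizontal AOV on the new format = 2·arctan(7.6 / (2 × 25.0095)) = 2·arctan(0.15194) ≈ 17.2792°.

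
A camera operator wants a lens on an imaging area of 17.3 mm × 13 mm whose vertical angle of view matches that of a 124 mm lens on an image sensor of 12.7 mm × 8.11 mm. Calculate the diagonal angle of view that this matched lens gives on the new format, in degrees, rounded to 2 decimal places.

Equal vertical AOV ⇒ f₂ = f₁ · 13/8.11 = 124 × 1.60296 ≈ 198.7670 mm.
Sensor diagonal = √(17.3² + 13²) = √468.2900 ≈ 21.6400 mm.
Diagonal AOV on the new format = 2·arctan(21.6400 / (2 × 198.7670)) = 2·arctan(0.05444) ≈ 6.2317°.

6.23°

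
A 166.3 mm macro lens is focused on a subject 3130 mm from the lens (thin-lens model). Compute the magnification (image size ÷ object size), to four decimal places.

Thin lens: 1/f = 1/dₒ + 1/dᵢ → 1/dᵢ = 1/166.3 − 1/3130 = 0.0056937 mm⁻¹, so dᵢ ≈ 175.6315 mm.
Magnification m = dᵢ/dₒ = 175.6315/3130 ≈ 0.05611.

0.0561×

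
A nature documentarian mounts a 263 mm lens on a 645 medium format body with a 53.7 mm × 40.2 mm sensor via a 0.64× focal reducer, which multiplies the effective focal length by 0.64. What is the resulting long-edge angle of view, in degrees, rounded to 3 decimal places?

Effective focal length f = 263 × 0.64 = 168.32 mm.
α = 2·arctan(53.7 / (2 × 168.32)) = 2·arctan(0.15952) ≈ 18.1266°.

18.127°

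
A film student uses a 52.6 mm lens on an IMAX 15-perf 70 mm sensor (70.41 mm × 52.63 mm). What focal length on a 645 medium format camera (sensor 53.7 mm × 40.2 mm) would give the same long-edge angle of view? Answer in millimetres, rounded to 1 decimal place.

Equal angle of view means equal width/f ratio, so f₂ = f₁ · (width₂/width₁) = 52.6 × 53.7/70.41.
f₂ = 52.6 × 0.76268 ≈ 40.117 mm.

40.1 mm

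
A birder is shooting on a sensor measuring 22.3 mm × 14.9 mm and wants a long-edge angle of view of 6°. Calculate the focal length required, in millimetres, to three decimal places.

212.755 mm

From α = 2·arctan(w/2f) we get f = w / (2·tan(α/2)).
With w = 22.3 mm and α/2 = 3°, tan(α/2) ≈ 0.05241, so f ≈ 22.3 / 0.10482 ≈ 212.7547 mm.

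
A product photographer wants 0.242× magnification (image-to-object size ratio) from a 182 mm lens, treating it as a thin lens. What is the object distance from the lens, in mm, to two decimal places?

934.07 mm

With m = dᵢ/dₒ and 1/f = 1/dₒ + 1/dᵢ, substituting dᵢ = m·dₒ gives 1/f = (1 + 1/m)/dₒ, hence dₒ = f·(1 + 1/m).
dₒ = 182 × (1 + 1/0.242) = 182 × 5.13223 ≈ 934.066 mm.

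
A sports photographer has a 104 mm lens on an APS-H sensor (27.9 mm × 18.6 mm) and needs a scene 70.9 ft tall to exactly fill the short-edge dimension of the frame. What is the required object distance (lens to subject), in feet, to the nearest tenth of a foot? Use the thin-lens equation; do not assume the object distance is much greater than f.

396.8 ft

W: 70.9 ft × 304.8 mm/ft = 21610.32 mm.
Magnification m = h/W = dᵢ/dₒ; combined with 1/f = 1/dₒ + 1/dᵢ this gives dₒ = f·(1 + W/h).
dₒ = 104 mm × (1 + 21610.3/18.6) = 104 × 1162.8451 ≈ 120935.893 mm = 120935.893/304.8 ft = 396.771 ft.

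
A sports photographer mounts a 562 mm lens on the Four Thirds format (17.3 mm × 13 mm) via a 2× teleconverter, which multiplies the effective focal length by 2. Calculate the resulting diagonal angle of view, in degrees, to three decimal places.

Effective focal length f = 562 × 2 = 1124 mm.
Sensor diagonal = √(17.3² + 13²) = √468.2900 ≈ 21.6400 mm.
α = 2·arctan(21.640 / (2 × 1124)) = 2·arctan(0.00963) ≈ 1.1031°.

1.103°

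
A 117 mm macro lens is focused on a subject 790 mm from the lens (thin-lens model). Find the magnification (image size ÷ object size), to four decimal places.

Thin lens: 1/f = 1/dₒ + 1/dᵢ → 1/dᵢ = 1/117 − 1/790 = 0.0072812 mm⁻¹, so dᵢ ≈ 137.3403 mm.
Magnification m = dᵢ/dₒ = 137.3403/790 ≈ 0.17385.

0.1738×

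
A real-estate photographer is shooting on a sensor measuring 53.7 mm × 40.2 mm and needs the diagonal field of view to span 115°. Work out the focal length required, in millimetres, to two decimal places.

21.37 mm

Sensor diagonal = √(53.7² + 40.2²) = √4499.7300 ≈ 67.0800 mm.
From α = 2·arctan(d/2f) we get f = d / (2·tan(α/2)).
With d = 67.0800 mm and α/2 = 57.5°, tan(α/2) ≈ 1.56969, so f ≈ 67.0800 / 3.13937 ≈ 21.3673 mm.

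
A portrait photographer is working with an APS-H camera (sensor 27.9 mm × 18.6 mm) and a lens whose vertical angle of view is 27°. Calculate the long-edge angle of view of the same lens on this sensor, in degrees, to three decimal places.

From the vertical AOV: f = 18.6 / (2·tan(13.5°)) = 18.6 / 0.48016 ≈ 38.7373 mm.
Long-edge AOV = 2·arctan(27.9 / (2 × 38.7373)) = 2·arctan(0.36012) ≈ 39.6097°.

39.610°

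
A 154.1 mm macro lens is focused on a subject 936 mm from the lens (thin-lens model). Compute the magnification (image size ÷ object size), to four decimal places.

0.1971×

Thin lens: 1/f = 1/dₒ + 1/dᵢ → 1/dᵢ = 1/154.1 − 1/936 = 0.0054209 mm⁻¹, so dᵢ ≈ 184.4706 mm.
Magnification m = dᵢ/dₒ = 184.4706/936 ≈ 0.19708.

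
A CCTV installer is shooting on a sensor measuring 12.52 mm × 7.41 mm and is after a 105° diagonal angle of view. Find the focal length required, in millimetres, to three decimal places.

Sensor diagonal = √(12.52² + 7.41²) = √211.6585 ≈ 14.5485 mm.
From α = 2·arctan(d/2f) we get f = d / (2·tan(α/2)).
With d = 14.5485 mm and α/2 = 52.5°, tan(α/2) ≈ 1.30323, so f ≈ 14.5485 / 2.60645 ≈ 5.5817 mm.

5.582 mm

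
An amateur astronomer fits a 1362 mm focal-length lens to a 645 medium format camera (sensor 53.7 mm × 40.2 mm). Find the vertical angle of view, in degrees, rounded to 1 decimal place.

Angle of view α = 2·arctan(h/2f) with h = 40.2 mm and f = 1362 mm.
h/2f = 0.01476; arctan(0.01476) ≈ 0.8455°, so α ≈ 1.6910°.

1.7°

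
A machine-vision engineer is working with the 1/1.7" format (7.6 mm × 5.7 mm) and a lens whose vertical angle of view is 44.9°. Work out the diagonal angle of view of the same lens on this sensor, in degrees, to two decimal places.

From the vertical AOV: f = 5.7 / (2·tan(22.45°)) = 5.7 / 0.82638 ≈ 6.8975 mm.
Sensor diagonal = √(7.6² + 5.7²) = √90.2500 ≈ 9.5000 mm.
Diagonal AOV = 2·arctan(9.5000 / (2 × 6.8975)) = 2·arctan(0.68865) ≈ 69.1067°.

69.11°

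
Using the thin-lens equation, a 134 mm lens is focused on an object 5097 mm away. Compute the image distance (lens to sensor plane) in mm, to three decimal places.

1/dᵢ = 1/f − 1/dₒ = 1/134 − 1/5097 = 0.0072665 mm⁻¹.
dᵢ = 1/0.0072665 ≈ 137.6180 mm.

137.618 mm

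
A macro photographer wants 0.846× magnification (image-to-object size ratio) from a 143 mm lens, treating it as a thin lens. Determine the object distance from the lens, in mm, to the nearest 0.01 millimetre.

With m = dᵢ/dₒ and 1/f = 1/dₒ + 1/dᵢ, substituting dᵢ = m·dₒ gives 1/f = (1 + 1/m)/dₒ, hence dₒ = f·(1 + 1/m).
dₒ = 143 × (1 + 1/0.846) = 143 × 2.18203 ≈ 312.031 mm.

312.03 mm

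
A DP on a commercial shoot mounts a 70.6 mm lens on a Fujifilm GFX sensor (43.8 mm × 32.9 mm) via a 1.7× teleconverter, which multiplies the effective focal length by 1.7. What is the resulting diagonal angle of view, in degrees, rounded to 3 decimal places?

25.711°

Effective focal length f = 70.6 × 1.7 = 120.02 mm.
Sensor diagonal = √(43.8² + 32.9²) = √3000.8500 ≈ 54.7800 mm.
α = 2·arctan(54.780 / (2 × 120.02)) = 2·arctan(0.22821) ≈ 25.7109°.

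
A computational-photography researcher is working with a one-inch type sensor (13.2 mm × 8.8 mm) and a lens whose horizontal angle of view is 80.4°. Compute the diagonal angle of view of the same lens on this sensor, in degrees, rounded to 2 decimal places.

90.89°

From the horizontal AOV: f = 13.2 / (2·tan(40.2°)) = 13.2 / 1.69013 ≈ 7.8100 mm.
Sensor diagonal = √(13.2² + 8.8²) = √251.6800 ≈ 15.8644 mm.
Diagonal AOV = 2·arctan(15.8644 / (2 × 7.8100)) = 2·arctan(1.01564) ≈ 90.8893°.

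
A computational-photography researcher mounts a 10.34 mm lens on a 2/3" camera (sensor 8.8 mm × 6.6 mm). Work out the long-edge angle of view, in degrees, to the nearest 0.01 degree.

46.10°

Angle of view α = 2·arctan(w/2f) with w = 8.8 mm and f = 10.34 mm.
w/2f = 0.42553; arctan(0.42553) ≈ 23.0513°, so α ≈ 46.1026°.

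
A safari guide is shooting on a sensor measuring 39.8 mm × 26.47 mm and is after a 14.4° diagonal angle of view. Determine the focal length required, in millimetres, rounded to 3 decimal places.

189.182 mm

Sensor diagonal = √(39.8² + 26.47²) = √2284.7009 ≈ 47.7985 mm.
From α = 2·arctan(d/2f) we get f = d / (2·tan(α/2)).
With d = 47.7985 mm and α/2 = 7.2°, tan(α/2) ≈ 0.12633, so f ≈ 47.7985 / 0.25266 ≈ 189.1822 mm.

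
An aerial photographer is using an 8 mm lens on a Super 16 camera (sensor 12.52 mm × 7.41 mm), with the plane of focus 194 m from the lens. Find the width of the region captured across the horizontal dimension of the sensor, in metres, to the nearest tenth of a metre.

303.6 m

dₒ: 194 m = 194000 mm.
Similar triangles through the lens centre give W/dₒ = w/dᵢ; with 1/f = 1/dₒ + 1/dᵢ this gives W = w·(dₒ − f)/f.
W = 12.52 mm × (194000 − 8) / 8 = 12.52 × 24249.0000 ≈ 303597.480 mm = 303.597 m.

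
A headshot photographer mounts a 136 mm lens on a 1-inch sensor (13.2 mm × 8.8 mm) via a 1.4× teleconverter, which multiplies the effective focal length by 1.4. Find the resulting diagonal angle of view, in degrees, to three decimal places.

Effective focal length f = 136 × 1.4 = 190.4 mm.
Sensor diagonal = √(13.2² + 8.8²) = √251.6800 ≈ 15.8644 mm.
α = 2·arctan(15.864 / (2 × 190.4)) = 2·arctan(0.04166) ≈ 4.7712°.

4.771°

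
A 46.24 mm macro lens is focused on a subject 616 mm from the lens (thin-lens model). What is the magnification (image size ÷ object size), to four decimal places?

0.0812×

Thin lens: 1/f = 1/dₒ + 1/dᵢ → 1/dᵢ = 1/46.24 − 1/616 = 0.0200029 mm⁻¹, so dᵢ ≈ 49.9927 mm.
Magnification m = dᵢ/dₒ = 49.9927/616 ≈ 0.08116.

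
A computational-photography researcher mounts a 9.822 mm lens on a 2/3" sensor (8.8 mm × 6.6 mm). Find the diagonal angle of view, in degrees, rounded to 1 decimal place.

58.5°

Sensor diagonal = √(8.8² + 6.6²) = √121.0000 ≈ 11.0000 mm.
Angle of view α = 2·arctan(d/2f) with d = 11.0000 mm and f = 9.822 mm.
d/2f = 0.55997; arctan(0.55997) ≈ 29.2474°, so α ≈ 58.4948°.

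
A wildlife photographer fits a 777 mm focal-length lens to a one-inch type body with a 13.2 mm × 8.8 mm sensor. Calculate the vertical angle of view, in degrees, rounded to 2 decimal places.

0.65°

Angle of view α = 2·arctan(h/2f) with h = 8.8 mm and f = 777 mm.
h/2f = 0.00566; arctan(0.00566) ≈ 0.3245°, so α ≈ 0.6489°.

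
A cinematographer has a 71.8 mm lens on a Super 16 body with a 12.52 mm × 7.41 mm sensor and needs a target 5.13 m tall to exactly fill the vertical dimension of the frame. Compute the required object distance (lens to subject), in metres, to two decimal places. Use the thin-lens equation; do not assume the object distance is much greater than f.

W: 5.13 m = 5130 mm.
Magnification m = h/W = dᵢ/dₒ; combined with 1/f = 1/dₒ + 1/dᵢ this gives dₒ = f·(1 + W/h).
dₒ = 71.8 mm × (1 + 5130/7.41) = 71.8 × 693.3077 ≈ 49779.492 mm = 49.7795 m.

49.78 m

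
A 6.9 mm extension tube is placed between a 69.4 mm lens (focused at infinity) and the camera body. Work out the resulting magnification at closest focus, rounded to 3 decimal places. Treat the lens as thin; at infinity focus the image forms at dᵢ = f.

The tube moves the image plane from f to f + e, so dᵢ = 69.4 + 6.9 = 76.3 mm. Focus is achieved when 1/f = 1/dₒ + 1/dᵢ, giving dₒ = 1/(1/f − 1/(f+e)).
Magnification m = dᵢ/dₒ = (f+e)·(1/f − 1/(f+e)) = e/f = 6.9/69.4 ≈ 0.0994.

0.099×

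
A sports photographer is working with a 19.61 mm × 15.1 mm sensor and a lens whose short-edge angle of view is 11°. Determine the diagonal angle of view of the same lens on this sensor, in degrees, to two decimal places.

17.94°

From the short-edge AOV: f = 15.1 / (2·tan(5.5°)) = 15.1 / 0.19258 ≈ 78.4097 mm.
Sensor diagonal = √(19.61² + 15.1²) = √612.5621 ≈ 24.7500 mm.
Diagonal AOV = 2·arctan(24.7500 / (2 × 78.4097)) = 2·arctan(0.15782) ≈ 17.9374°.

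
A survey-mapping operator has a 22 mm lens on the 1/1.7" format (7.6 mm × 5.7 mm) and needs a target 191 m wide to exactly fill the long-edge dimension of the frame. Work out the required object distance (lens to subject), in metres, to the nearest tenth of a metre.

W: 191 m = 191000 mm.
Magnification m = w/W = dᵢ/dₒ; combined with 1/f = 1/dₒ + 1/dᵢ this gives dₒ = f·(1 + W/w).
dₒ = 22 mm × (1 + 191000/7.6) = 22 × 25132.5789 ≈ 552916.737 mm = 552.917 m.

552.9 m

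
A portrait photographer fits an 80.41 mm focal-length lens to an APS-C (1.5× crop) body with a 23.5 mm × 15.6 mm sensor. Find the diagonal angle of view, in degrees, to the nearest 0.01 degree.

Sensor diagonal = √(23.5² + 15.6²) = √795.6100 ≈ 28.2066 mm.
Angle of view α = 2·arctan(d/2f) with d = 28.2066 mm and f = 80.41 mm.
d/2f = 0.17539; arctan(0.17539) ≈ 9.9480°, so α ≈ 19.8961°.

19.90°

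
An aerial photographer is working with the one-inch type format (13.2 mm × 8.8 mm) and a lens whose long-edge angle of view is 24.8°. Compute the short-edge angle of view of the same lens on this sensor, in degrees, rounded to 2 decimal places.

16.68°

From the long-edge AOV: f = 13.2 / (2·tan(12.4°)) = 13.2 / 0.43973 ≈ 30.0185 mm.
Short-edge AOV = 2·arctan(8.8 / (2 × 30.0185)) = 2·arctan(0.14658) ≈ 16.6776°.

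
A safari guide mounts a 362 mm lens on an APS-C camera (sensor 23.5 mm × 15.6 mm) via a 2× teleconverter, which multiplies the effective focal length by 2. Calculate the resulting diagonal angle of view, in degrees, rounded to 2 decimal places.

Effective focal length f = 362 × 2 = 724 mm.
Sensor diagonal = √(23.5² + 15.6²) = √795.6100 ≈ 28.2066 mm.
α = 2·arctan(28.207 / (2 × 724)) = 2·arctan(0.01948) ≈ 2.2319°.

2.23°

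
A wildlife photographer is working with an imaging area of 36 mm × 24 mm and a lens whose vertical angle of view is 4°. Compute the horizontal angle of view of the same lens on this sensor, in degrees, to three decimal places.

From the vertical AOV: f = 24 / (2·tan(2°)) = 24 / 0.06984 ≈ 343.6350 mm.
Horizontal AOV = 2·arctan(36 / (2 × 343.6350)) = 2·arctan(0.05238) ≈ 5.9970°.

5.997°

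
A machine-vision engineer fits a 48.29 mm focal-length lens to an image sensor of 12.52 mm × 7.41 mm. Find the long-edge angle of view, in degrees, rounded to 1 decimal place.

14.8°

Angle of view α = 2·arctan(w/2f) with w = 12.52 mm and f = 48.29 mm.
w/2f = 0.12963; arctan(0.12963) ≈ 7.3863°, so α ≈ 14.7725°.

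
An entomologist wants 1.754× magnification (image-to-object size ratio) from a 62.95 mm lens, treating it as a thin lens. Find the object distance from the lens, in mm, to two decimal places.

98.84 mm

With m = dᵢ/dₒ and 1/f = 1/dₒ + 1/dᵢ, substituting dᵢ = m·dₒ gives 1/f = (1 + 1/m)/dₒ, hence dₒ = f·(1 + 1/m).
dₒ = 62.95 × (1 + 1/1.754) = 62.95 × 1.57013 ≈ 98.839 mm.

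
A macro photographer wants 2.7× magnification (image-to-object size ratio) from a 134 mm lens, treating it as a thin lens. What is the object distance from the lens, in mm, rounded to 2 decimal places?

With m = dᵢ/dₒ and 1/f = 1/dₒ + 1/dᵢ, substituting dᵢ = m·dₒ gives 1/f = (1 + 1/m)/dₒ, hence dₒ = f·(1 + 1/m).
dₒ = 134 × (1 + 1/2.7) = 134 × 1.37037 ≈ 183.630 mm.

183.63 mm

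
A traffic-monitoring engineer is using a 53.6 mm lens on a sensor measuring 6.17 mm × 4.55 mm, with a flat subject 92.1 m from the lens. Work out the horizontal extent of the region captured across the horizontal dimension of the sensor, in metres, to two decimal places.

10.60 m

dₒ: 92.1 m = 92100 mm.
Similar triangles through the lens centre give W/dₒ = w/dᵢ; with 1/f = 1/dₒ + 1/dᵢ this gives W = w·(dₒ − f)/f.
W = 6.17 mm × (92100 − 53.6) / 53.6 = 6.17 × 1717.2836 ≈ 10595.640 mm = 10.5956 m.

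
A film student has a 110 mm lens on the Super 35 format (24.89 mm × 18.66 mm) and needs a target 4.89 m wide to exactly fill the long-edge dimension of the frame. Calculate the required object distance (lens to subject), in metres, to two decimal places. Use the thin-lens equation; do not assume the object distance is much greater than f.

21.72 m

W: 4.89 m = 4890 mm.
Magnification m = w/W = dᵢ/dₒ; combined with 1/f = 1/dₒ + 1/dᵢ this gives dₒ = f·(1 + W/w).
dₒ = 110 mm × (1 + 4890/24.89) = 110 × 197.4644 ≈ 21721.089 mm = 21.7211 m.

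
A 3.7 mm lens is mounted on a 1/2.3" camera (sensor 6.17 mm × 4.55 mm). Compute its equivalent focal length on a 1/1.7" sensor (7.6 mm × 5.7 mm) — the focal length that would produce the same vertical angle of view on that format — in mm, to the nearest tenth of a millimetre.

4.6 mm

Equal angle of view means equal height/f ratio, so f₂ = f₁ · (height₂/height₁) = 3.7 × 5.7/4.55.
f₂ = 3.7 × 1.25275 ≈ 4.635 mm.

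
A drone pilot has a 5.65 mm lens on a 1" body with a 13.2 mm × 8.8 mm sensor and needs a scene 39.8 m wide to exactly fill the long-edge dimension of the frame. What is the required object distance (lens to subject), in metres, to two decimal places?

W: 39.8 m = 39800 mm.
Magnification m = w/W = dᵢ/dₒ; combined with 1/f = 1/dₒ + 1/dᵢ this gives dₒ = f·(1 + W/w).
dₒ = 5.65 mm × (1 + 39800/13.2) = 5.65 × 3016.1515 ≈ 17041.256 mm = 17.0413 m.

17.04 m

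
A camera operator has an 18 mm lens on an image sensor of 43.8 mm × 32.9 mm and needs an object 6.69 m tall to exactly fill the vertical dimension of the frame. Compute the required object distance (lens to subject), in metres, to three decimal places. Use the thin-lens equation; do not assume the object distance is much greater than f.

3.678 m

W: 6.69 m = 6690 mm.
Magnification m = h/W = dᵢ/dₒ; combined with 1/f = 1/dₒ + 1/dᵢ this gives dₒ = f·(1 + W/h).
dₒ = 18 mm × (1 + 6690/32.9) = 18 × 204.3435 ≈ 3678.182 mm = 3.67818 m.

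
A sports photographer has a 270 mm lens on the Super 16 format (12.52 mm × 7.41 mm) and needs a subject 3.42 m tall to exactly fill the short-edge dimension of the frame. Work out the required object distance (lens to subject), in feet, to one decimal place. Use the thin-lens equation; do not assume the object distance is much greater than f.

409.7 ft

W: 3.42 m = 3420 mm.
Magnification m = h/W = dᵢ/dₒ; combined with 1/f = 1/dₒ + 1/dᵢ this gives dₒ = f·(1 + W/h).
dₒ = 270 mm × (1 + 3420/7.41) = 270 × 462.5385 ≈ 124885.385 mm = 124885.385/304.8 ft = 409.729 ft.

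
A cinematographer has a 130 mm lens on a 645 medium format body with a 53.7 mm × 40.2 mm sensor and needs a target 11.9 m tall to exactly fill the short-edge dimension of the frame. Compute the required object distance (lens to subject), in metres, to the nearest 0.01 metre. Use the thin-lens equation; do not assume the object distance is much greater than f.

W: 11.9 m = 11900 mm.
Magnification m = h/W = dᵢ/dₒ; combined with 1/f = 1/dₒ + 1/dᵢ this gives dₒ = f·(1 + W/h).
dₒ = 130 mm × (1 + 11900/40.2) = 130 × 297.0199 ≈ 38612.587 mm = 38.6126 m.

38.61 m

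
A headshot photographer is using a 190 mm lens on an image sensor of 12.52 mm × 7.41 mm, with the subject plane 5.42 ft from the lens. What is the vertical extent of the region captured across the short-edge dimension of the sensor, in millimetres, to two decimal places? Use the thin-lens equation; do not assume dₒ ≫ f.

dₒ: 5.42 ft × 304.8 mm/ft = 1652.02 mm.
Similar triangles through the lens centre give W/dₒ = h/dᵢ; with 1/f = 1/dₒ + 1/dᵢ this gives W = h·(dₒ − f)/f.
W = 7.41 mm × (1652.02 − 190) / 190 = 7.41 × 7.6948 ≈ 57.019 mm.

57.02 mm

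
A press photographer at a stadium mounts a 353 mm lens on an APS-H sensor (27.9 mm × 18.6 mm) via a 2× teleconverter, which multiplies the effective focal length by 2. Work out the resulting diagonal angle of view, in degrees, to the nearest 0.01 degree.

2.72°

Effective focal length f = 353 × 2 = 706 mm.
Sensor diagonal = √(27.9² + 18.6²) = √1124.3700 ≈ 33.5316 mm.
α = 2·arctan(33.532 / (2 × 706)) = 2·arctan(0.02375) ≈ 2.7208°.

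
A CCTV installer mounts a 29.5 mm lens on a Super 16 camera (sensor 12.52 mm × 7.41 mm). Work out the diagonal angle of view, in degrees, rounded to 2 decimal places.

Sensor diagonal = √(12.52² + 7.41²) = √211.6585 ≈ 14.5485 mm.
Angle of view α = 2·arctan(d/2f) with d = 14.5485 mm and f = 29.5 mm.
d/2f = 0.24658; arctan(0.24658) ≈ 13.8519°, so α ≈ 27.7038°.

27.70°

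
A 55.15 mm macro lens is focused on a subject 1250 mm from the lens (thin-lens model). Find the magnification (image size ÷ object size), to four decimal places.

0.0462×

Thin lens: 1/f = 1/dₒ + 1/dᵢ → 1/dᵢ = 1/55.15 − 1/1250 = 0.0173324 mm⁻¹, so dᵢ ≈ 57.6955 mm.
Magnification m = dᵢ/dₒ = 57.6955/1250 ≈ 0.04616.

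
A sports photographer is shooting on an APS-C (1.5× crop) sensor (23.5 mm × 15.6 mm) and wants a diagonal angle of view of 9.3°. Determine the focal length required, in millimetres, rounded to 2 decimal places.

Sensor diagonal = √(23.5² + 15.6²) = √795.6100 ≈ 28.2066 mm.
From α = 2·arctan(d/2f) we get f = d / (2·tan(α/2)).
With d = 28.2066 mm and α/2 = 4.65°, tan(α/2) ≈ 0.08134, so f ≈ 28.2066 / 0.16267 ≈ 173.3943 mm.

173.39 mm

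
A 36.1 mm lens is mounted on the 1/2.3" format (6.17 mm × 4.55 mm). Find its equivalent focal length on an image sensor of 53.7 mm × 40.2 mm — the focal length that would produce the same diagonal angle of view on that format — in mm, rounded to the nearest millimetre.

Sensor diagonal = √(6.17² + 4.55²) = √58.7714 ≈ 7.6663 mm.
Sensor diagonal = √(53.7² + 40.2²) = √4499.7300 ≈ 67.0800 mm.
Equal angle of view means equal diagonal/f ratio, so f₂ = f₁ · (diagonal₂/diagonal₁) = 36.1 × 67.0800/7.6663.
f₂ = 36.1 × 8.75004 ≈ 315.877 mm.

316 mm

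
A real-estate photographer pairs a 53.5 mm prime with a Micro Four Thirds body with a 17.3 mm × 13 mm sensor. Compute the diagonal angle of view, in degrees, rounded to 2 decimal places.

22.87°

Sensor diagonal = √(17.3² + 13²) = √468.2900 ≈ 21.6400 mm.
Angle of view α = 2·arctan(d/2f) with d = 21.6400 mm and f = 53.5 mm.
d/2f = 0.20224; arctan(0.20224) ≈ 11.4335°, so α ≈ 22.8669°.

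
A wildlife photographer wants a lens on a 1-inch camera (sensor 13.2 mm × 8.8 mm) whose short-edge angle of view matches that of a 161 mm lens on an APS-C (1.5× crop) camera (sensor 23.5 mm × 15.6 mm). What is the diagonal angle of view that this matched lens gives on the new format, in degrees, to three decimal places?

9.983°

Equal short-edge AOV ⇒ f₂ = f₁ · 8.8/15.6 = 161 × 0.56410 ≈ 90.8205 mm.
Sensor diagonal = √(13.2² + 8.8²) = √251.6800 ≈ 15.8644 mm.
Diagonal AOV on the new format = 2·arctan(15.8644 / (2 × 90.8205)) = 2·arctan(0.08734) ≈ 9.9830°.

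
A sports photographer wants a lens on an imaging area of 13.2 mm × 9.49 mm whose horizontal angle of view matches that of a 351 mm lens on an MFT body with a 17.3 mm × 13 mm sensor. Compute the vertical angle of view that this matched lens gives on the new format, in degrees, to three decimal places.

2.030°

Equal horizontal AOV ⇒ f₂ = f₁ · 13.2/17.3 = 351 × 0.76301 ≈ 267.8150 mm.
Vertical AOV on the new format = 2·arctan(9.49 / (2 × 267.8150)) = 2·arctan(0.01772) ≈ 2.0301°.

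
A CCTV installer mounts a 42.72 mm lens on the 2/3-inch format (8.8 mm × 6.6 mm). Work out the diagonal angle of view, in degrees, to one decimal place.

Sensor diagonal = √(8.8² + 6.6²) = √121.0000 ≈ 11.0000 mm.
Angle of view α = 2·arctan(d/2f) with d = 11.0000 mm and f = 42.72 mm.
d/2f = 0.12875; arctan(0.12875) ≈ 7.3362°, so α ≈ 14.6724°.

14.7°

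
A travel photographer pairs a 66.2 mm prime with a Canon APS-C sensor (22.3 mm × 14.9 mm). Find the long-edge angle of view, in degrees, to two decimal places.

19.12°

Angle of view α = 2·arctan(w/2f) with w = 22.3 mm and f = 66.2 mm.
w/2f = 0.16843; arctan(0.16843) ≈ 9.5605°, so α ≈ 19.1211°.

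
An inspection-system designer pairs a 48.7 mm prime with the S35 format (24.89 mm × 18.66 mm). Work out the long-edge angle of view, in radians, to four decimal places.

Angle of view α = 2·arctan(w/2f) with w = 24.89 mm and f = 48.7 mm.
w/2f = 0.25554; arctan(0.25554) ≈ 0.2502 rad, so α ≈ 0.5004 rad.

0.5004 rad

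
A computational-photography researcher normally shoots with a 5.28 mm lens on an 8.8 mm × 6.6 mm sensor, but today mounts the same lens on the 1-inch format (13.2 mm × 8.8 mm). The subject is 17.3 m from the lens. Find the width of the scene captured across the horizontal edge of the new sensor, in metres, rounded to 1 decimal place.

43.2 m

The focal length stays 5.28 mm; the relevant sensor dimension is now w = 13.2 mm. Object distance dₒ = 17.3 m = 17300 mm.
Thin-lens field width W = w·(dₒ − f)/f = 13.2 × (17300 − 5.28)/5.28 ≈ 43236.800 mm = 43.2368 m.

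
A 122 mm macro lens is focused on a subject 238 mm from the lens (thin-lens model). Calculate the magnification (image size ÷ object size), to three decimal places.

Thin lens: 1/f = 1/dₒ + 1/dᵢ → 1/dᵢ = 1/122 − 1/238 = 0.0039950 mm⁻¹, so dᵢ ≈ 250.3103 mm.
Magnification m = dᵢ/dₒ = 250.3103/238 ≈ 1.05172.

1.052×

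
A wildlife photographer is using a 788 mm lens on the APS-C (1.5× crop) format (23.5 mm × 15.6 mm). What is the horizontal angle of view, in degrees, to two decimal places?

Angle of view α = 2·arctan(w/2f) with w = 23.5 mm and f = 788 mm.
w/2f = 0.01491; arctan(0.01491) ≈ 0.8543°, so α ≈ 1.7086°.

1.71°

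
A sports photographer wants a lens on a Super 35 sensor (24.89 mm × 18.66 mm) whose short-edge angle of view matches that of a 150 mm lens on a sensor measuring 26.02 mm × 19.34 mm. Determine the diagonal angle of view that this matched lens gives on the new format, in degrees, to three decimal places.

12.268°

Equal short-edge AOV ⇒ f₂ = f₁ · 18.66/19.34 = 150 × 0.96484 ≈ 144.7260 mm.
Sensor diagonal = √(24.89² + 18.66²) = √967.7077 ≈ 31.1080 mm.
Diagonal AOV on the new format = 2·arctan(31.1080 / (2 × 144.7260)) = 2·arctan(0.10747) ≈ 12.2683°.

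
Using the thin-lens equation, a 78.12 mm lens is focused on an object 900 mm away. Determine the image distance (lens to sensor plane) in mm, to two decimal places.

1/dᵢ = 1/f − 1/dₒ = 1/78.12 − 1/900 = 0.0116897 mm⁻¹.
dᵢ = 1/0.0116897 ≈ 85.5453 mm.

85.55 mm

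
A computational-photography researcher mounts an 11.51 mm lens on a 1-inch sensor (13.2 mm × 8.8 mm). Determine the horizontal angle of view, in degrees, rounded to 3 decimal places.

59.661°

Angle of view α = 2·arctan(w/2f) with w = 13.2 mm and f = 11.51 mm.
w/2f = 0.57341; arctan(0.57341) ≈ 29.8306°, so α ≈ 59.6612°.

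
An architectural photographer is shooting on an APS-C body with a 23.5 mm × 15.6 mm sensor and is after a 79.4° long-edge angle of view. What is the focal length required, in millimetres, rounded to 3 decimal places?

14.153 mm

From α = 2·arctan(w/2f) we get f = w / (2·tan(α/2)).
With w = 23.5 mm and α/2 = 39.7°, tan(α/2) ≈ 0.83022, so f ≈ 23.5 / 1.66043 ≈ 14.1529 mm.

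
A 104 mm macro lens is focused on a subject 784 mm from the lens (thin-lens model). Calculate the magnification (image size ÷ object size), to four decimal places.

0.1529×

Thin lens: 1/f = 1/dₒ + 1/dᵢ → 1/dᵢ = 1/104 − 1/784 = 0.0083399 mm⁻¹, so dᵢ ≈ 119.9059 mm.
Magnification m = dᵢ/dₒ = 119.9059/784 ≈ 0.15294.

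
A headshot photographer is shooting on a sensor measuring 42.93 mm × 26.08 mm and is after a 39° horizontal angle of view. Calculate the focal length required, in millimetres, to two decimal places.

60.62 mm

From α = 2·arctan(w/2f) we get f = w / (2·tan(α/2)).
With w = 42.93 mm and α/2 = 19.5°, tan(α/2) ≈ 0.35412, so f ≈ 42.93 / 0.70824 ≈ 60.6153 mm.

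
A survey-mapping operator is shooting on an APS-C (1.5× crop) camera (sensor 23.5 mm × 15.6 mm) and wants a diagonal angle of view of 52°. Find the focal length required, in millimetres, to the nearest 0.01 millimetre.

Sensor diagonal = √(23.5² + 15.6²) = √795.6100 ≈ 28.2066 mm.
From α = 2·arctan(d/2f) we get f = d / (2·tan(α/2)).
With d = 28.2066 mm and α/2 = 26°, tan(α/2) ≈ 0.48773, so f ≈ 28.2066 / 0.97547 ≈ 28.9160 mm.

28.92 mm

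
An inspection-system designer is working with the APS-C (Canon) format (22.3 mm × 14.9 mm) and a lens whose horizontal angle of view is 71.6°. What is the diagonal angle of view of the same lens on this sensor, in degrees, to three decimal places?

81.877°

From the horizontal AOV: f = 22.3 / (2·tan(35.8°)) = 22.3 / 1.44245 ≈ 15.4599 mm.
Sensor diagonal = √(22.3² + 14.9²) = √719.3000 ≈ 26.8198 mm.
Diagonal AOV = 2·arctan(26.8198 / (2 × 15.4599)) = 2·arctan(0.86740) ≈ 81.8768°.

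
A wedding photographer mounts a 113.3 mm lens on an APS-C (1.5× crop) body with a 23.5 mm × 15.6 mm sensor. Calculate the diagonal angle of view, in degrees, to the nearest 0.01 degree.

14.19°

Sensor diagonal = √(23.5² + 15.6²) = √795.6100 ≈ 28.2066 mm.
Angle of view α = 2·arctan(d/2f) with d = 28.2066 mm and f = 113.3 mm.
d/2f = 0.12448; arctan(0.12448) ≈ 7.0955°, so α ≈ 14.1911°.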